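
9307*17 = 158219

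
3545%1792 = 1753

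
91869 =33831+58038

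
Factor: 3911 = 3911^1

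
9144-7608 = 1536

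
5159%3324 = 1835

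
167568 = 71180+96388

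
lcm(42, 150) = 1050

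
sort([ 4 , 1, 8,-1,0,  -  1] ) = [-1, - 1, 0,1, 4,  8]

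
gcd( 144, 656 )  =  16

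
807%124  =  63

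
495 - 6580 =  - 6085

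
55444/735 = 75 + 319/735= 75.43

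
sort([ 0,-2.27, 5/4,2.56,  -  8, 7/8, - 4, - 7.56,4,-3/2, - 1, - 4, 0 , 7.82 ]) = [ - 8, - 7.56, - 4, - 4, - 2.27, - 3/2, - 1, 0,0,  7/8, 5/4, 2.56, 4,7.82]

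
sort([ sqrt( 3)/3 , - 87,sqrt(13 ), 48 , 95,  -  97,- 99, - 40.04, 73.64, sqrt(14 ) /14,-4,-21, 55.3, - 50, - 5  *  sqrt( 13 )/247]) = [  -  99, -97, - 87,-50, - 40.04  ,  -  21,-4,-5 * sqrt(13)/247, sqrt( 14 ) /14, sqrt( 3 ) /3, sqrt( 13),48, 55.3, 73.64, 95]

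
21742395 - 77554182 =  - 55811787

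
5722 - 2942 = 2780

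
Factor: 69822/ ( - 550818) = - 3^2 *71^(  -  1 )  =  -9/71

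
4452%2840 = 1612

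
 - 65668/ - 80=16417/20 = 820.85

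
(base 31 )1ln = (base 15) 740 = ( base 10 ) 1635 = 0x663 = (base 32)1j3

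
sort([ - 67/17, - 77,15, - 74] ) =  [ - 77,-74, - 67/17, 15 ]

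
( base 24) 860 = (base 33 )4C0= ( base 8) 11220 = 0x1290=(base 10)4752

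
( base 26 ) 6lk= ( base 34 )3xw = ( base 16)120e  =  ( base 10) 4622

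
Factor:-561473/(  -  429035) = 5^( - 1)*11^1*53^(-1 )*1619^ (-1) * 51043^1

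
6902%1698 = 110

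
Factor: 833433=3^1 * 353^1*787^1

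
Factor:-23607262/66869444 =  - 2^( - 1)*7^1*149^1*151^( - 1)*11317^1*110711^( - 1) = -  11803631/33434722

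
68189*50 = 3409450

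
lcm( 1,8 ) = 8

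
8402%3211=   1980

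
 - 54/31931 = - 54/31931 = - 0.00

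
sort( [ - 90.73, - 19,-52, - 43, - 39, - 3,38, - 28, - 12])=[- 90.73,  -  52, - 43, - 39, - 28 , - 19,  -  12,  -  3,38 ]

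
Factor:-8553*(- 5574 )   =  2^1*3^2*929^1*2851^1 =47674422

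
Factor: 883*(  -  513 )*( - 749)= 3^3*7^1*19^1*107^1 *883^1 = 339281271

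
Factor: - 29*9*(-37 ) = 9657= 3^2*29^1 * 37^1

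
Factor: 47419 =47419^1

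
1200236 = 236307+963929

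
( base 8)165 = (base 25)4h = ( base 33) 3i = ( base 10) 117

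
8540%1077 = 1001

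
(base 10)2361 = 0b100100111001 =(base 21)579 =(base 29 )2NC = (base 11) 1857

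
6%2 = 0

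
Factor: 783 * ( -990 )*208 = -161235360=-2^5*3^5 * 5^1*11^1 * 13^1*29^1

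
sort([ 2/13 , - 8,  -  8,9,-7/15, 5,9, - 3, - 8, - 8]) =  [-8,-8, - 8 ,  -  8, - 3, -7/15,2/13,5,9,9]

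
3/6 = 1/2 = 0.50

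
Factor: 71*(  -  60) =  - 2^2*3^1 * 5^1*71^1 = -4260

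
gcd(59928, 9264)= 24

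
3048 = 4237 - 1189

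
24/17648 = 3/2206 = 0.00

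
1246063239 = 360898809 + 885164430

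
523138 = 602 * 869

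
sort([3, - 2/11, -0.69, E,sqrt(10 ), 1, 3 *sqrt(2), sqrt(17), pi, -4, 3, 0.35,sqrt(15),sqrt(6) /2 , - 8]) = [ - 8,  -  4,  -  0.69, - 2/11, 0.35, 1,sqrt(6)/2, E,3, 3,pi, sqrt( 10 ),sqrt(15), sqrt( 17) , 3*sqrt ( 2)]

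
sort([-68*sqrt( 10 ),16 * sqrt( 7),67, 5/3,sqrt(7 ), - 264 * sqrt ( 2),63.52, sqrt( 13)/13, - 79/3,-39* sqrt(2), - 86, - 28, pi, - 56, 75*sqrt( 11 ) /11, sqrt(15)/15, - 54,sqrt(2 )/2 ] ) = [ - 264*sqrt( 2), - 68 * sqrt(10), - 86,- 56, - 39*sqrt( 2 ), - 54, - 28, - 79/3, sqrt( 15)/15 , sqrt( 13 ) /13,sqrt( 2 )/2,5/3 , sqrt (7), pi,  75*sqrt(11 )/11, 16 * sqrt ( 7), 63.52,67] 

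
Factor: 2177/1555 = 7/5  =  5^( - 1)*7^1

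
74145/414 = 179+13/138 = 179.09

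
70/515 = 14/103=0.14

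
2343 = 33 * 71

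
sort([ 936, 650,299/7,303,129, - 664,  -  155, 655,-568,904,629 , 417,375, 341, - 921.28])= [ - 921.28,-664, - 568, -155, 299/7,129,303,341,  375,417, 629,650, 655,904, 936]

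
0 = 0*749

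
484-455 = 29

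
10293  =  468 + 9825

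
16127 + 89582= 105709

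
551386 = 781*706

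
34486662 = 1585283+32901379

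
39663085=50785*781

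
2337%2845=2337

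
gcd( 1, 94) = 1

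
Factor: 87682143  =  3^1*29227381^1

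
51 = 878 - 827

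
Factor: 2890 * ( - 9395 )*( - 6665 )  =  2^1*5^3*17^2* 31^1*43^1 *1879^1 =180965080750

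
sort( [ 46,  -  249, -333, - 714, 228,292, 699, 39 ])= [ - 714,-333, - 249, 39, 46 , 228, 292,699 ] 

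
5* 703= 3515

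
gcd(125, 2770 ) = 5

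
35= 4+31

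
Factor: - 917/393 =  - 7/3  =  - 3^( - 1) * 7^1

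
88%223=88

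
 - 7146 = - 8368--1222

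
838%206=14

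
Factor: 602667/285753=3^2*101^1*431^( - 1 ) = 909/431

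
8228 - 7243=985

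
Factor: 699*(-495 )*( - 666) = 230439330 = 2^1*3^5*5^1 * 11^1 * 37^1 * 233^1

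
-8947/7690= -2+6433/7690 = - 1.16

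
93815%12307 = 7666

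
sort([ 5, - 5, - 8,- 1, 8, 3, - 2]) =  [ - 8, - 5 , - 2, - 1, 3, 5, 8] 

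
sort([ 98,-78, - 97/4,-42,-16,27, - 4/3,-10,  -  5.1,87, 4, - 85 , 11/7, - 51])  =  [ - 85,-78 ,-51, - 42,-97/4, - 16,-10 , - 5.1,  -  4/3, 11/7 , 4,27,87,  98]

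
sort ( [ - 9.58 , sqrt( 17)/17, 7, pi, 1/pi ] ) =[ - 9.58, sqrt( 17)/17 , 1/pi, pi, 7]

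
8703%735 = 618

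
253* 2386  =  603658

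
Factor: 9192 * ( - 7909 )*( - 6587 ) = 2^3*3^1*7^1*11^1 * 383^1 * 719^1* 941^1  =  478871790936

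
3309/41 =3309/41=80.71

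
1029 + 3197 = 4226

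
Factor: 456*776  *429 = 151804224 = 2^6*3^2 * 11^1*13^1*19^1*97^1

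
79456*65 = 5164640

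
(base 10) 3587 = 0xE03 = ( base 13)182c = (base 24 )65B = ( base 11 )2771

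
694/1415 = 694/1415 = 0.49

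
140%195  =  140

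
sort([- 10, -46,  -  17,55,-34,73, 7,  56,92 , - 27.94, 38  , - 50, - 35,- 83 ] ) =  [-83, - 50, - 46,  -  35, -34,-27.94, - 17, - 10,7, 38,55,56, 73,92 ] 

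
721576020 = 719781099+1794921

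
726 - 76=650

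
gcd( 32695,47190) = 65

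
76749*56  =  4297944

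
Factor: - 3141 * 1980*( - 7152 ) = 44479575360=2^6*3^5 * 5^1*11^1*149^1*349^1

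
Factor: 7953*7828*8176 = 2^6 * 3^1*7^1*11^1*19^1*73^1*103^1 * 241^1 = 509005742784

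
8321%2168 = 1817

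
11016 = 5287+5729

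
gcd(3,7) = 1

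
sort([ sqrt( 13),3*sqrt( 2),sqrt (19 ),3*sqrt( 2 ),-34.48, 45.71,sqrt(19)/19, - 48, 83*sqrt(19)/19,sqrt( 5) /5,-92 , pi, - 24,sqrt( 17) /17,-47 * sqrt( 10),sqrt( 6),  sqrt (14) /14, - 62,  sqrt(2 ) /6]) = [ - 47*sqrt(  10), - 92, - 62,-48, - 34.48,-24, sqrt( 19 ) /19, sqrt( 2)/6,sqrt( 17)/17,sqrt( 14) /14,sqrt( 5)/5, sqrt( 6), pi,sqrt(13)  ,  3 * sqrt( 2),3 * sqrt(2 ),sqrt(19), 83  *  sqrt( 19) /19, 45.71 ] 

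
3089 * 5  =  15445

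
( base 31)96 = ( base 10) 285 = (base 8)435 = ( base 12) 1b9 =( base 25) ba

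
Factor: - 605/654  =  -2^ (-1)*3^( - 1)*5^1*11^2*109^( - 1)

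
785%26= 5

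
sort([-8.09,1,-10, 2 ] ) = [ - 10, - 8.09, 1, 2]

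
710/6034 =355/3017=0.12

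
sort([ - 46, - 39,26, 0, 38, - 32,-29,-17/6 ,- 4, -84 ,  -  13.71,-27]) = [-84,-46 ,  -  39, - 32  , - 29,  -  27, - 13.71 , - 4,-17/6,  0 , 26, 38] 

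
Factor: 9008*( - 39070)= - 351942560 = -2^5 * 5^1*563^1*3907^1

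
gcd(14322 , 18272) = 2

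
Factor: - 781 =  - 11^1*71^1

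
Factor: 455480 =2^3*5^1*59^1 * 193^1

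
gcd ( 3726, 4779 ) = 81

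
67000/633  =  67000/633 = 105.85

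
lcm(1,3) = 3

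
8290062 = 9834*843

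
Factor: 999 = 3^3*37^1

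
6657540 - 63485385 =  - 56827845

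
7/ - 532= -1/76 = - 0.01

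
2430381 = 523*4647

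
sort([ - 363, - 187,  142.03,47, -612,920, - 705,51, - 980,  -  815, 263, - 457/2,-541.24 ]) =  [ - 980, - 815, - 705,-612 , - 541.24,-363 , - 457/2, - 187,47,51,142.03 , 263,920]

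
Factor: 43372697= 193^1*224729^1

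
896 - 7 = 889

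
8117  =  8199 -82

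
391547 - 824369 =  -432822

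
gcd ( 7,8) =1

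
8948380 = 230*38906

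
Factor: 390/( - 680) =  - 2^( - 2)*3^1*13^1*17^( - 1 ) = -39/68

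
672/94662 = 112/15777 =0.01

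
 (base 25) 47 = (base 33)38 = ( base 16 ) 6b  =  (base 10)107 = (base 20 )57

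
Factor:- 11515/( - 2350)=2^(-1 )*5^( - 1 )*7^2=49/10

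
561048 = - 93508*( - 6)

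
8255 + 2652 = 10907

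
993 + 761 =1754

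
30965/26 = 30965/26 = 1190.96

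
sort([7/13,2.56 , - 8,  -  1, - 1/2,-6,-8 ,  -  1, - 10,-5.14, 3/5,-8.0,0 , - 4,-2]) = [ -10,-8,  -  8, - 8.0, - 6 ,-5.14, - 4, - 2, - 1,  -  1, - 1/2,0, 7/13,3/5, 2.56] 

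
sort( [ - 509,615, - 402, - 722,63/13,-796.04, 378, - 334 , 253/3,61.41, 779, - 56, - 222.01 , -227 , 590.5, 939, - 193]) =[ - 796.04, - 722, - 509, - 402, - 334,  -  227, - 222.01, - 193, - 56,63/13,61.41,253/3,378,590.5,615, 779,939 ] 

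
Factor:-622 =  - 2^1*311^1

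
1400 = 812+588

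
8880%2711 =747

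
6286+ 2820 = 9106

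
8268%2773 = 2722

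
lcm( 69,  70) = 4830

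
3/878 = 3/878 = 0.00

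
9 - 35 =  - 26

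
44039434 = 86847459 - 42808025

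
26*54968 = 1429168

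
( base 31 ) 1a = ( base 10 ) 41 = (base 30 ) 1b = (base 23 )1I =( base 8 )51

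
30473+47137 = 77610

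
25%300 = 25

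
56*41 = 2296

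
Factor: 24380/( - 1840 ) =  - 53/4 = - 2^ (- 2)*53^1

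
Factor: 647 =647^1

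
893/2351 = 893/2351  =  0.38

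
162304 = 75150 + 87154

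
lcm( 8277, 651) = 57939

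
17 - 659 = -642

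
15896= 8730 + 7166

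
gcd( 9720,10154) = 2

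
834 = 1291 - 457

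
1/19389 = 1/19389 = 0.00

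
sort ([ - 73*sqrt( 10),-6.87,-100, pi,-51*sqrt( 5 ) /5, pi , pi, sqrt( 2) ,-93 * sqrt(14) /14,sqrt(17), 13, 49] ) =[-73* sqrt( 10 ),-100, - 93*sqrt(14)/14, - 51*sqrt(  5) /5 , - 6.87,sqrt(2),pi , pi  ,  pi, sqrt(17),13 , 49 ]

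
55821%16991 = 4848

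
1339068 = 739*1812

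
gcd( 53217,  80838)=81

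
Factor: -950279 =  - 11^1 * 86389^1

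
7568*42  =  317856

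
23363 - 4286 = 19077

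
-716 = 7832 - 8548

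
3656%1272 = 1112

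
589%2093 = 589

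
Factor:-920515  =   - 5^1*71^1 *2593^1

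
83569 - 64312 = 19257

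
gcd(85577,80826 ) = 1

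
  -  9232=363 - 9595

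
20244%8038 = 4168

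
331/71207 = 331/71207 = 0.00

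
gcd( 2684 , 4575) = 61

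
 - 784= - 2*392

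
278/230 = 1 + 24/115 = 1.21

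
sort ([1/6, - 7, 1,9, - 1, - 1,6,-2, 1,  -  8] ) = [ - 8,  -  7, - 2, - 1,  -  1, 1/6, 1,  1,6 , 9]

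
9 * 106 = 954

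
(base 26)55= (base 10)135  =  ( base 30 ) 4f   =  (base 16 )87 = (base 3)12000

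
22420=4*5605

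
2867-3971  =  -1104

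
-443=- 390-53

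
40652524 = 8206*4954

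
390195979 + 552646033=942842012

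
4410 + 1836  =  6246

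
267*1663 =444021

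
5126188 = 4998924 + 127264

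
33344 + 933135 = 966479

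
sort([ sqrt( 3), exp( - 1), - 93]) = [-93, exp( - 1), sqrt(3)]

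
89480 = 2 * 44740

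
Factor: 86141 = 11^1*41^1*191^1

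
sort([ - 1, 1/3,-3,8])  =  [-3, -1,  1/3,8 ] 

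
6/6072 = 1/1012 = 0.00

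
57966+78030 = 135996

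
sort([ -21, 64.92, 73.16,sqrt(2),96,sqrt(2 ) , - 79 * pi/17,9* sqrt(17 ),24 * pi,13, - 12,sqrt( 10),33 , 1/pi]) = [ - 21,  -  79 * pi/17,  -  12,1/pi,sqrt (2),sqrt( 2 ),sqrt(10),13 , 33,9*sqrt(17),64.92,73.16,  24 * pi,96] 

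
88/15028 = 22/3757  =  0.01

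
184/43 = 184/43 = 4.28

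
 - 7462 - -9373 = 1911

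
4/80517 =4/80517 = 0.00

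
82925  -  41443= 41482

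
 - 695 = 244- 939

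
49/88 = 49/88 = 0.56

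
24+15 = 39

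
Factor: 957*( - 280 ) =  - 267960 = -2^3*3^1*5^1*7^1*11^1*29^1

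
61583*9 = 554247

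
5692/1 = 5692 = 5692.00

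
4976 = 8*622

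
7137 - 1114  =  6023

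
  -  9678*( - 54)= 522612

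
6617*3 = 19851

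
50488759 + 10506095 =60994854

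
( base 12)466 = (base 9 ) 806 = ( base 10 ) 654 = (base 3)220020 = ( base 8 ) 1216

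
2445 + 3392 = 5837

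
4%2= 0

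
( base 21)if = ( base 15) 1b3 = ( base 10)393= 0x189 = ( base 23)H2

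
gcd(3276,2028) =156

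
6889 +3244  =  10133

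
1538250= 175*8790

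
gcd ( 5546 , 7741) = 1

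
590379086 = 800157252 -209778166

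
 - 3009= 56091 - 59100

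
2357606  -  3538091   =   - 1180485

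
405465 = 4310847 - 3905382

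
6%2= 0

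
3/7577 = 3/7577= 0.00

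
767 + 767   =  1534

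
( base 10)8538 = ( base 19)14c7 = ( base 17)1C94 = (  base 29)A4C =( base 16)215a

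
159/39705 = 53/13235 = 0.00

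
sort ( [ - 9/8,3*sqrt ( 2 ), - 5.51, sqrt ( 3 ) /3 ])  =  [-5.51, - 9/8, sqrt(3) /3, 3*sqrt( 2) ] 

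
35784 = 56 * 639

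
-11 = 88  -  99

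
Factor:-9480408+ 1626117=-3^2*113^1*7723^1 =-7854291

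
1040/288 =3 + 11/18  =  3.61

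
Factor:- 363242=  - 2^1*11^2*19^1*79^1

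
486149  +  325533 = 811682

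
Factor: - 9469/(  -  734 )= 2^ ( - 1) * 17^1 * 367^(  -  1) * 557^1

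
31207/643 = 48 + 343/643 = 48.53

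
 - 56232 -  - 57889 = 1657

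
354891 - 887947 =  - 533056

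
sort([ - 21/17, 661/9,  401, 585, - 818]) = [-818, -21/17, 661/9, 401,  585]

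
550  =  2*275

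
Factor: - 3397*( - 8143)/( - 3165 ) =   -  3^( - 1)*5^ (- 1)*17^1*43^1 * 79^1 * 211^( - 1 )*479^1 = -  27661771/3165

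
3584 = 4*896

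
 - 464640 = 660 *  ( - 704)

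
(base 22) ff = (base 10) 345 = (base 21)g9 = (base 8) 531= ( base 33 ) AF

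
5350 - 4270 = 1080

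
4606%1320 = 646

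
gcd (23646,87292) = 2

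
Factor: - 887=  - 887^1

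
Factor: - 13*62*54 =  - 43524 = -2^2*3^3*13^1 *31^1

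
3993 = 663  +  3330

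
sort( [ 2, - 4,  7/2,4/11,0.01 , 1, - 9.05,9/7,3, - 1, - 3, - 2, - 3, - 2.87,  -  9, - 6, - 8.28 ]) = [ - 9.05, - 9, - 8.28, - 6, - 4 , - 3, - 3, - 2.87,-2, - 1,0.01, 4/11,1,9/7 , 2, 3,7/2] 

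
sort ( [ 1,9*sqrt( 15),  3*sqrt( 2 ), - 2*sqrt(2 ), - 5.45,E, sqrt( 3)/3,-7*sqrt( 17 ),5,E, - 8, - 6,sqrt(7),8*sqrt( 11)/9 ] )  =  [-7*sqrt(17 ),  -  8, - 6, - 5.45, - 2*sqrt( 2), sqrt(3) /3,1, sqrt( 7 ),E,E,  8*sqrt (11) /9 , 3*sqrt( 2 ),5,9 * sqrt ( 15 )]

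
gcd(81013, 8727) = 1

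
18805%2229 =973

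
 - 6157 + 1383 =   -  4774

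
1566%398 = 372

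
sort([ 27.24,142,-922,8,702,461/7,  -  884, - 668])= [-922,-884,  -  668,8,27.24, 461/7 , 142,702 ] 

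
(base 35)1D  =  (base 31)1H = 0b110000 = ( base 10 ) 48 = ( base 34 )1e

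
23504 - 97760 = - 74256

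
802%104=74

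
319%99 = 22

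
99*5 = 495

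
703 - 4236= - 3533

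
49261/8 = 49261/8= 6157.62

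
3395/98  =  34 + 9/14  =  34.64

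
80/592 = 5/37 = 0.14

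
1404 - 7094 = -5690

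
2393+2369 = 4762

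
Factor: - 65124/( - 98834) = 2^1*3^5*67^1 * 49417^( - 1)  =  32562/49417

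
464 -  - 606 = 1070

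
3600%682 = 190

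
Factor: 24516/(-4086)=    - 2^1*3^1 = -6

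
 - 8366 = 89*( - 94 ) 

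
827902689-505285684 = 322617005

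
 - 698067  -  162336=-860403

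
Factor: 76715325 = 3^2*5^2 * 340957^1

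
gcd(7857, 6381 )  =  9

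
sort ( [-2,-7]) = [ - 7,-2] 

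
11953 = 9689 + 2264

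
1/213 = 1/213 = 0.00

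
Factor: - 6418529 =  - 13^1* 493733^1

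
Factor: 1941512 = 2^3 * 242689^1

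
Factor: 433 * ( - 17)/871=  - 7361/871 = -  13^( - 1) *17^1*67^(- 1 )*433^1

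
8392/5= 1678 + 2/5 = 1678.40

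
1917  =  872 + 1045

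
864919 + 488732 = 1353651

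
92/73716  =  23/18429=0.00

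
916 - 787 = 129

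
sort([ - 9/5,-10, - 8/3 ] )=[- 10, - 8/3, - 9/5 ]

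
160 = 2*80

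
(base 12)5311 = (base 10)9085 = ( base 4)2031331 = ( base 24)FID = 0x237D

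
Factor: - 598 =- 2^1 * 13^1*23^1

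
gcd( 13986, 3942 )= 54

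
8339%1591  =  384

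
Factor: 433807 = 11^1*113^1*349^1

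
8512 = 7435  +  1077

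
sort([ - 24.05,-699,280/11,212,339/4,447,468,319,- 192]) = [  -  699, - 192, - 24.05,280/11, 339/4,212, 319,447,468]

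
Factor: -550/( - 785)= 2^1*5^1*11^1*157^( - 1 ) = 110/157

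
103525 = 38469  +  65056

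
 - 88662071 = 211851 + -88873922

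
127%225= 127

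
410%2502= 410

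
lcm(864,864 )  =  864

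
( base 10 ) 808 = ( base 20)208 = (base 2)1100101000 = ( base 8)1450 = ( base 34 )NQ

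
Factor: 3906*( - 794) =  - 3101364 = - 2^2*3^2 * 7^1*31^1*397^1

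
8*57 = 456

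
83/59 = 83/59 = 1.41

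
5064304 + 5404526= 10468830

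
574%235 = 104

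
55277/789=55277/789 = 70.06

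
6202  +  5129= 11331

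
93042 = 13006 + 80036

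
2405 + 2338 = 4743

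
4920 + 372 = 5292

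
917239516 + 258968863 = 1176208379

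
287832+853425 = 1141257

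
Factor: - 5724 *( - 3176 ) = 18179424 = 2^5*3^3*53^1*397^1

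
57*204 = 11628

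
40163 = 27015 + 13148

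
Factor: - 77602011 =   -  3^1*25867337^1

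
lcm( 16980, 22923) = 458460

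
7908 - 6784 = 1124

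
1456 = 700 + 756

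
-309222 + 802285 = 493063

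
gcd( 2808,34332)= 12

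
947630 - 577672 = 369958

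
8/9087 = 8/9087 = 0.00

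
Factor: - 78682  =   - 2^1*39341^1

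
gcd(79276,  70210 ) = 2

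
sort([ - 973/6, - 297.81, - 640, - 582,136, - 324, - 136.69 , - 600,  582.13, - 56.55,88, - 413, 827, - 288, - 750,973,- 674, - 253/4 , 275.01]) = [ - 750,- 674, - 640, - 600, - 582,  -  413,  -  324, - 297.81 , - 288, - 973/6, - 136.69, - 253/4, - 56.55 , 88 , 136, 275.01, 582.13 , 827,973]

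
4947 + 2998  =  7945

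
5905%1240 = 945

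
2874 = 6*479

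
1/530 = 1/530 = 0.00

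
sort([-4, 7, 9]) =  [  -  4, 7 , 9 ] 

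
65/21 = 65/21 = 3.10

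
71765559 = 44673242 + 27092317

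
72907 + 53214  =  126121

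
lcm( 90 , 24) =360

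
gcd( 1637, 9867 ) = 1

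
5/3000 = 1/600 = 0.00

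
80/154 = 40/77 =0.52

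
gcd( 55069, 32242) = 7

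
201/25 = 201/25 = 8.04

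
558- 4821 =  - 4263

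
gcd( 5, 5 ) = 5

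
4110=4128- 18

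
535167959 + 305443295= 840611254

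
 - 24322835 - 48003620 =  - 72326455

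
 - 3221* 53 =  - 170713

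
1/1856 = 1/1856 = 0.00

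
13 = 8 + 5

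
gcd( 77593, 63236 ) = 1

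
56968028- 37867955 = 19100073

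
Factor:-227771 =-43^1*5297^1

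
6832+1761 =8593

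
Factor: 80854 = 2^1 * 40427^1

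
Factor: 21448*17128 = 2^6*7^1*383^1*2141^1 = 367361344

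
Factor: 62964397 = 41^1*1535717^1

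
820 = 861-41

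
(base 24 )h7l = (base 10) 9981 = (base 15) 2e56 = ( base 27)DII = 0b10011011111101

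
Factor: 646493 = 17^2*2237^1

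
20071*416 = 8349536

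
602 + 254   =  856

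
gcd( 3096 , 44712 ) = 72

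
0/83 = 0 = 0.00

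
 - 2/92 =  - 1+ 45/46 = - 0.02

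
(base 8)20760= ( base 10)8688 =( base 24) f20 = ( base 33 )7w9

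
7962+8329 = 16291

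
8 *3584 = 28672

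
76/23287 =76/23287 = 0.00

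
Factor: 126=2^1 * 3^2 * 7^1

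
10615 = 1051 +9564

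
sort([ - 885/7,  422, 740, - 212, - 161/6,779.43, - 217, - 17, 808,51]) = [  -  217, - 212, - 885/7,-161/6, -17,  51,422, 740, 779.43,808 ] 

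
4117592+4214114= 8331706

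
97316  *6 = 583896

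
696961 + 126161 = 823122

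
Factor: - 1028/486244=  - 11^ (-1 )*43^(  -  1) =- 1/473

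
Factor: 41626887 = 3^1*37^1*375017^1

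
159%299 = 159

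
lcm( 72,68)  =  1224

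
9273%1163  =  1132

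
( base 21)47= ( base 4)1123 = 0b1011011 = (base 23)3m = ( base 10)91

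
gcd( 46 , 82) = 2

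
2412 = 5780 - 3368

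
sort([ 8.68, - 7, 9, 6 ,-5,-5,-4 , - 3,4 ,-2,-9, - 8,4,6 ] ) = [-9, - 8, - 7 ,- 5 ,  -  5,-4,  -  3, - 2,4,  4,6, 6,8.68, 9 ]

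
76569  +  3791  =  80360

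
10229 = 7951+2278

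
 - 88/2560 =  - 1  +  309/320=- 0.03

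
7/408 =7/408=0.02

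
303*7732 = 2342796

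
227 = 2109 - 1882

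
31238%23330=7908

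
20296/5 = 20296/5 = 4059.20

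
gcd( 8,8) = 8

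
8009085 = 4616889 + 3392196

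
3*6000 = 18000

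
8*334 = 2672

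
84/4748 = 21/1187 = 0.02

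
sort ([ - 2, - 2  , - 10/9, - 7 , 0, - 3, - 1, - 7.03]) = [ - 7.03,- 7 , - 3, - 2,- 2 ,  -  10/9, - 1, 0 ] 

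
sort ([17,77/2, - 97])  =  [ - 97, 17, 77/2 ]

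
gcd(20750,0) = 20750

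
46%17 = 12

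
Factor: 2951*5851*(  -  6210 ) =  - 107223729210 =- 2^1*3^3*5^1*13^1*23^1*227^1*5851^1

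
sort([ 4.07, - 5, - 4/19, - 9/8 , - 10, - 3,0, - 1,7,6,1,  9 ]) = [ - 10, - 5,-3  , - 9/8, - 1, - 4/19,0,1 , 4.07,  6, 7, 9] 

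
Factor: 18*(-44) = - 792 = - 2^3*3^2*11^1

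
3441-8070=- 4629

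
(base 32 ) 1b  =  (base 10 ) 43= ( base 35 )18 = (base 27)1G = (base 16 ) 2B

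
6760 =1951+4809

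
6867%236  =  23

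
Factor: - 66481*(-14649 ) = 3^1*19^2*257^1 * 3499^1 = 973880169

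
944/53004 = 236/13251= 0.02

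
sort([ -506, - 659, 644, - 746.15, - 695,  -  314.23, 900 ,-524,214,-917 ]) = [ - 917, - 746.15,-695,- 659, - 524, - 506,-314.23 , 214,644 , 900]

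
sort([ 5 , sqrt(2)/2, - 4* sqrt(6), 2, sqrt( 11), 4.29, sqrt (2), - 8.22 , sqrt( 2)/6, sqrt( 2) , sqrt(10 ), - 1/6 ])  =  [ - 4*sqrt ( 6),-8.22, - 1/6,sqrt( 2) /6, sqrt ( 2)/2,sqrt(2),  sqrt( 2), 2, sqrt(10), sqrt ( 11 ),  4.29,  5 ]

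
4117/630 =6 + 337/630 = 6.53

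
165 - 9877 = - 9712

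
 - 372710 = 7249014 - 7621724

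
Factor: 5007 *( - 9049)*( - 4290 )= 194372791470  =  2^1 * 3^2*5^1*11^1*13^1*1669^1*  9049^1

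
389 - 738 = -349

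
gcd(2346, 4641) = 51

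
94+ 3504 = 3598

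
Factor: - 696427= - 696427^1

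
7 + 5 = 12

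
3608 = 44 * 82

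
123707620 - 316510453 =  - 192802833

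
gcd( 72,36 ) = 36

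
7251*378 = 2740878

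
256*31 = 7936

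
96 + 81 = 177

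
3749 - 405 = 3344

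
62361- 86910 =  - 24549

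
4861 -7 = 4854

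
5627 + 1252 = 6879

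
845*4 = 3380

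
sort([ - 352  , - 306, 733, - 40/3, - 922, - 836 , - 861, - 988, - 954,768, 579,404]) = [-988, -954,  -  922,  -  861, - 836,  -  352,  -  306,-40/3,404,579, 733, 768]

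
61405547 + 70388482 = 131794029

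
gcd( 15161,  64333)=1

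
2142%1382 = 760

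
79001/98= 79001/98 = 806.13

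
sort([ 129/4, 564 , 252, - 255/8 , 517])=[ - 255/8, 129/4,252,517,564] 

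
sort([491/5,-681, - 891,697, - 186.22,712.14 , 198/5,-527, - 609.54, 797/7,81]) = [-891, - 681, - 609.54, - 527, - 186.22 , 198/5,81 , 491/5, 797/7, 697,712.14 ] 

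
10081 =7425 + 2656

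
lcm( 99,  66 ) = 198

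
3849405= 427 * 9015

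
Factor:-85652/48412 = -13^( - 1 ) * 23^1 = - 23/13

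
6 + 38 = 44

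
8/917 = 8/917= 0.01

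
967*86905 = 84037135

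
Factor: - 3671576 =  - 2^3*458947^1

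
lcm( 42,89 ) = 3738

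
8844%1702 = 334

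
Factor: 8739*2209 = 19304451 = 3^2*  47^2*971^1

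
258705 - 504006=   -  245301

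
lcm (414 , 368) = 3312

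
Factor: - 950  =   - 2^1*5^2*19^1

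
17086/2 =8543  =  8543.00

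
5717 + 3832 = 9549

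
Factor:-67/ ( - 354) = 2^( - 1)*3^( - 1 )*59^( - 1 )*67^1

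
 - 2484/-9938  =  1242/4969 = 0.25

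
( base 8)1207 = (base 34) J1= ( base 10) 647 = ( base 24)12N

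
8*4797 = 38376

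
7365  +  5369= 12734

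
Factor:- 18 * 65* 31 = -36270 = -2^1*3^2*5^1*13^1*31^1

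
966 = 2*483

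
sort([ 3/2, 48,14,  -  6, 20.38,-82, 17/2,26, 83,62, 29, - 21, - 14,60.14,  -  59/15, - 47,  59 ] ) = [ - 82,-47, -21,-14, - 6 , - 59/15,3/2 , 17/2, 14,20.38,26,29,48 , 59,60.14, 62,83]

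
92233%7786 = 6587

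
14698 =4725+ 9973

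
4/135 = 4/135   =  0.03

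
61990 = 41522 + 20468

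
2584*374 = 966416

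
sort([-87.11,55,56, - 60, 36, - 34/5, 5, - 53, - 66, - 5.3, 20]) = [ - 87.11, - 66 , - 60,-53, - 34/5, - 5.3,5, 20, 36, 55, 56]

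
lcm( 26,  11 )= 286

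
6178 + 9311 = 15489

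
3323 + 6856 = 10179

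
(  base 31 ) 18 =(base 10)39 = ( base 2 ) 100111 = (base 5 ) 124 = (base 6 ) 103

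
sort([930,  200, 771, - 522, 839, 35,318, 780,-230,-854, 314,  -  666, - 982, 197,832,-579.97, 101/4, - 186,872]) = [  -  982, - 854,-666,-579.97, - 522,-230  , - 186,101/4, 35, 197,  200, 314,318, 771, 780, 832,839,  872, 930 ]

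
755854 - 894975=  - 139121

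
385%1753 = 385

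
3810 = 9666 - 5856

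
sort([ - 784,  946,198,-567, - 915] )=[-915 ,-784, - 567 , 198,946] 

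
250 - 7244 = -6994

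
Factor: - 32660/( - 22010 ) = 2^1*23^1*31^ ( - 1) = 46/31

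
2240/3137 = 2240/3137 = 0.71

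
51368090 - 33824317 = 17543773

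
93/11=93/11 = 8.45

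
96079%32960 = 30159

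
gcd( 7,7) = 7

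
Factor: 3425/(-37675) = -11^(-1) = -1/11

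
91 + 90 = 181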